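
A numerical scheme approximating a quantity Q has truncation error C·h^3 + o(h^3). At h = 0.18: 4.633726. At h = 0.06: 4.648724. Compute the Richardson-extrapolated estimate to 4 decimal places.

Extrapolated value = (27·A(h/3) − A(h)) / (27 − 1)
= (27·4.648724 − 4.633726) / 26
= 120.881822 / 26 = 4.649301

4.6493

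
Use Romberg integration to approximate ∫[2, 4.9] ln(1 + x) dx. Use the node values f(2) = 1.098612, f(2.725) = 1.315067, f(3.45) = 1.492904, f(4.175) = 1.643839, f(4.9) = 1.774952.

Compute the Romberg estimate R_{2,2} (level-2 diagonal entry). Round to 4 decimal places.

4.2764

R_{0,0} (trapezoid, 1 panel, h=2.9000): 4.166668
R_{1,0} (trapezoid, 2 panels, h=1.4500): 4.248045
R_{2,0} (trapezoid, 4 panels, h=0.7250): 4.269229
R_{1,1} = 4.248045 + (4.248045 − 4.166668)/3 = 4.275171
R_{2,1} = 4.269229 + (4.269229 − 4.248045)/3 = 4.276290
R_{2,2} = 4.276290 + (4.276290 − 4.275171)/15 = 4.276365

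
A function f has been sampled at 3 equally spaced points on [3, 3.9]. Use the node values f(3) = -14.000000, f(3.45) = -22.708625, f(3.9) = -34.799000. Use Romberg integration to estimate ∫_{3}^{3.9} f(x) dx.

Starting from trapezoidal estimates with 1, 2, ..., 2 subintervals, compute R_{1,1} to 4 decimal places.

-20.9450

R_{0,0} (trapezoid, 1 panel, h=0.9000): -21.959550
R_{1,0} (trapezoid, 2 panels, h=0.4500): -21.198656
R_{1,1} = -21.198656 + (-21.198656 − (-21.959550))/3 = -20.945025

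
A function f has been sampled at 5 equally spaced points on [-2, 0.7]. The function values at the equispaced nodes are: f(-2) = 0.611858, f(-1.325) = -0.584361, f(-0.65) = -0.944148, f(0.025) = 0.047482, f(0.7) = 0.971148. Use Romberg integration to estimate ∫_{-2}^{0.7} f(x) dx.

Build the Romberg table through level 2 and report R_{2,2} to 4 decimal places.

-0.5229

R_{0,0} (trapezoid, 1 panel, h=2.7000): 2.137058
R_{1,0} (trapezoid, 2 panels, h=1.3500): -0.206071
R_{2,0} (trapezoid, 4 panels, h=0.6750): -0.465429
R_{1,1} = -0.206071 + (-0.206071 − 2.137058)/3 = -0.987114
R_{2,1} = -0.465429 + (-0.465429 − (-0.206071))/3 = -0.551882
R_{2,2} = -0.551882 + (-0.551882 − (-0.987114))/15 = -0.522867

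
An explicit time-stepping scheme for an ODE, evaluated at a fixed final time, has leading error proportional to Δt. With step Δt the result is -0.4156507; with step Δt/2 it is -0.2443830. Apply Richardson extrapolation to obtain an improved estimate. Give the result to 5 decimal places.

-0.07312

Extrapolated value = (2·A(Δt/2) − A(Δt)) / (2 − 1)
= (2·(-0.2443830) − (-0.4156507)) / 1
= -0.0731153 / 1 = -0.0731153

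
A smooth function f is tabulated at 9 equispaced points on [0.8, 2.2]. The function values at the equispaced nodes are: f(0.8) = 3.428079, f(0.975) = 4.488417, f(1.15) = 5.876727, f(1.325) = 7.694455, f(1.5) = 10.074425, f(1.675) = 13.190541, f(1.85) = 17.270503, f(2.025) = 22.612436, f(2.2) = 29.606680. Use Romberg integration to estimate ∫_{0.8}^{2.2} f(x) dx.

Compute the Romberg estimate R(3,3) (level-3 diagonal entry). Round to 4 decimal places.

16.9991

R(0,0) (trapezoid, 1 panel, h=1.4000): 23.124331
R(1,0) (trapezoid, 2 panels, h=0.7000): 18.614263
R(2,0) (trapezoid, 4 panels, h=0.3500): 17.408662
R(3,0) (trapezoid, 8 panels, h=0.1750): 17.101855
R(1,1) = 18.614263 + (18.614263 − 23.124331)/3 = 17.110907
R(2,1) = 17.408662 + (17.408662 − 18.614263)/3 = 17.006795
R(3,1) = 17.101855 + (17.101855 − 17.408662)/3 = 16.999586
R(2,2) = 17.006795 + (17.006795 − 17.110907)/15 = 16.999854
R(3,2) = 16.999586 + (16.999586 − 17.006795)/15 = 16.999105
R(3,3) = 16.999105 + (16.999105 − 16.999854)/63 = 16.999093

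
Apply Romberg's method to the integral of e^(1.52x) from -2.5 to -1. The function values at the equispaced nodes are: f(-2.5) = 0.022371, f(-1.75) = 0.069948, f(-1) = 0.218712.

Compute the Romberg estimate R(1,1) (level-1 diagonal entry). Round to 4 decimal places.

R(0,0) (trapezoid, 1 panel, h=1.5000): 0.180812
R(1,0) (trapezoid, 2 panels, h=0.7500): 0.142867
R(1,1) = 0.142867 + (0.142867 − 0.180812)/3 = 0.130219

0.1302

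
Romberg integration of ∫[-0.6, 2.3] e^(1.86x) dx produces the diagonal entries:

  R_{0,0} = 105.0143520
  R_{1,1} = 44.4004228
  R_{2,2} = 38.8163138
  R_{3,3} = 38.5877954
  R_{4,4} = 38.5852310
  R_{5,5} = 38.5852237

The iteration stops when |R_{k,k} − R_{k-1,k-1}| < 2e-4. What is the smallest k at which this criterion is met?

|R_{1,1} − R_{0,0}| = 60.6139292 ≥ 2e-4
|R_{2,2} − R_{1,1}| = 5.5841090 ≥ 2e-4
|R_{3,3} − R_{2,2}| = 0.2285184 ≥ 2e-4
|R_{4,4} − R_{3,3}| = 0.0025644 ≥ 2e-4
|R_{5,5} − R_{4,4}| = 0.0000073 < 2e-4

k = 5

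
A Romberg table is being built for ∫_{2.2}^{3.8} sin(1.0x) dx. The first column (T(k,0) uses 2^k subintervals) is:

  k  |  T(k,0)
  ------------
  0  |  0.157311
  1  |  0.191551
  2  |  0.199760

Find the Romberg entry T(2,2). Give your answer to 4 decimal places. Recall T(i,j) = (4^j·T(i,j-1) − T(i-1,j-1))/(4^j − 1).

0.2025

Richardson extrapolation on the trapezoidal column (denominator 4−1=3):
T(1,1) = (4·0.191551 − 0.157311) / 3 = 0.202964
T(2,1) = 0.199760 + (0.199760 − 0.191551)/3 = 0.202496
T(2,2) = (16·0.202496 − 0.202964) / 15 = 0.202465
(Column j=1 coincides with Simpson's rule on the same nodes.)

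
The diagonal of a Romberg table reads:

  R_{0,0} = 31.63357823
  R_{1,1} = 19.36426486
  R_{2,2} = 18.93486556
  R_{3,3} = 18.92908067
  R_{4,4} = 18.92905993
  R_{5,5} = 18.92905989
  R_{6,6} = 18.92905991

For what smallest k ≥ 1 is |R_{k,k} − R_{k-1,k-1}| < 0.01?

k = 3

|R_{1,1} − R_{0,0}| = 12.26931337 ≥ 0.01
|R_{2,2} − R_{1,1}| = 0.42939930 ≥ 0.01
|R_{3,3} − R_{2,2}| = 0.00578489 < 0.01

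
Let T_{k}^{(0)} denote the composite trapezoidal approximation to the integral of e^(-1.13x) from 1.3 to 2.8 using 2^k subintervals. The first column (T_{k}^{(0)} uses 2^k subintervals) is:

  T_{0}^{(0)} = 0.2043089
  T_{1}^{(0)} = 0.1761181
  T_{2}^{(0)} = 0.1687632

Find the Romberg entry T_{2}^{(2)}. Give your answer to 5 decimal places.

T_{1}^{(1)} = (4·0.1761181 − 0.2043089) / 3 = 0.1667212
T_{2}^{(1)} = (4·0.1687632 − 0.1761181) / 3 = 0.1663116
T_{2}^{(2)} = 0.1663116 + (0.1663116 − 0.1667212)/15 = 0.1662843

0.16628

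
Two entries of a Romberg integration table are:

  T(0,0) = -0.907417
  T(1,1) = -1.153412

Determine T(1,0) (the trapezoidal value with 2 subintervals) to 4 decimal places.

-1.0919

From T(1,1) = (4·T(1,0) − T(0,0))/3, solve for T(1,0):
4·T(1,0) = 3·(-1.153412) + (-0.907417) = -4.367653
T(1,0) = -1.091913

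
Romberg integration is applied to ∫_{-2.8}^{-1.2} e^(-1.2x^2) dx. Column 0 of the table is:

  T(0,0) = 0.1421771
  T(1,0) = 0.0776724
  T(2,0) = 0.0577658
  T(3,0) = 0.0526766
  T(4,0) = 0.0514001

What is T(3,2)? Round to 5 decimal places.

0.05097

T(2,1) = 0.0577658 + (0.0577658 − 0.0776724)/3 = 0.0511303
T(3,1) = 0.0526766 + (0.0526766 − 0.0577658)/3 = 0.0509802
T(3,2) = 0.0509802 + (0.0509802 − 0.0511303)/15 = 0.0509702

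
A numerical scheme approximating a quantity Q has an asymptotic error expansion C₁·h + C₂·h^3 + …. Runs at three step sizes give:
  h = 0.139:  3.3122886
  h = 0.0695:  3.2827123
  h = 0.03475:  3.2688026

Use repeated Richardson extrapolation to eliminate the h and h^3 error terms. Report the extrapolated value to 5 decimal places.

First eliminate the h term (factor 2^1 = 2):
  B₁ = (2·3.2827123 − 3.3122886)/1 = 3.2531360
  B₂ = (2·3.2688026 − 3.2827123)/1 = 3.2548929
Then eliminate the h^3 term (factor 2^3 = 8):
  (8·3.2548929 − 3.2531360)/7 = 3.2551439

3.25514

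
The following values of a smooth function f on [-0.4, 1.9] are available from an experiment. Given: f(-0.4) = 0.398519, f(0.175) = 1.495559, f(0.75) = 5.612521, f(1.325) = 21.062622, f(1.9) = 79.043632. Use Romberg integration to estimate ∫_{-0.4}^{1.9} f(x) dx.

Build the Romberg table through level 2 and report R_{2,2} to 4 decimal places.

R_{0,0} (trapezoid, 1 panel, h=2.3000): 91.358474
R_{1,0} (trapezoid, 2 panels, h=1.1500): 52.133636
R_{2,0} (trapezoid, 4 panels, h=0.5750): 39.037772
R_{1,1} = 52.133636 + (52.133636 − 91.358474)/3 = 39.058690
R_{2,1} = 39.037772 + (39.037772 − 52.133636)/3 = 34.672484
R_{2,2} = 34.672484 + (34.672484 − 39.058690)/15 = 34.380070

34.3801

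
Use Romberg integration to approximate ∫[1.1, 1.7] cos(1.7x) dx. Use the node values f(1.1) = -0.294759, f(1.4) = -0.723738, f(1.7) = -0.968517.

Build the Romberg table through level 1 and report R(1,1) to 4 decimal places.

R(0,0) (trapezoid, 1 panel, h=0.6000): -0.378983
R(1,0) (trapezoid, 2 panels, h=0.3000): -0.406613
R(1,1) = -0.406613 + (-0.406613 − (-0.378983))/3 = -0.415823

-0.4158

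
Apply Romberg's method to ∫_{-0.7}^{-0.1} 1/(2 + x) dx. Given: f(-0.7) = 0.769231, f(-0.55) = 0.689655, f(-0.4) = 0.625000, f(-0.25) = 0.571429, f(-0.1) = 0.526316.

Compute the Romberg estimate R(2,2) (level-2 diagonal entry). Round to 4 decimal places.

R(0,0) (trapezoid, 1 panel, h=0.6000): 0.388664
R(1,0) (trapezoid, 2 panels, h=0.3000): 0.381832
R(2,0) (trapezoid, 4 panels, h=0.1500): 0.380079
R(1,1) = 0.381832 + (0.381832 − 0.388664)/3 = 0.379555
R(2,1) = 0.380079 + (0.380079 − 0.381832)/3 = 0.379495
R(2,2) = 0.379495 + (0.379495 − 0.379555)/15 = 0.379491

0.3795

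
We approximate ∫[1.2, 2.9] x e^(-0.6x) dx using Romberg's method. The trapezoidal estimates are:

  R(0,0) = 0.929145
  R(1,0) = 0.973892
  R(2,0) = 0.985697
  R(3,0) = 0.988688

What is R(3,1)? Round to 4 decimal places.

0.9897

R(3,1) = (4·0.988688 − 0.985697) / 3 = 0.989685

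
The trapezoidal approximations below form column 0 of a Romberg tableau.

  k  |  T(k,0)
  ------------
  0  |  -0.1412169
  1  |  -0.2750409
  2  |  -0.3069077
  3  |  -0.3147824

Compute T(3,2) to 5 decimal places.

Richardson extrapolation on the trapezoidal column (denominator 4−1=3):
T(2,1) = (4·(-0.3069077) − (-0.2750409)) / 3 = -0.3175300
T(3,1) = -0.3147824 + (-0.3147824 − (-0.3069077))/3 = -0.3174073
T(3,2) = (16·(-0.3174073) − (-0.3175300)) / 15 = -0.3173991
(Column j=1 coincides with Simpson's rule on the same nodes.)

-0.31740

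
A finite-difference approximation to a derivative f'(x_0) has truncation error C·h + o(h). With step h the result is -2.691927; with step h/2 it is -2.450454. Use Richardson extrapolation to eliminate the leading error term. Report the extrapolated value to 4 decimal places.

-2.2090

Extrapolated value = (2·A(h/2) − A(h)) / (2 − 1)
= (2·(-2.450454) − (-2.691927)) / 1
= -2.208981 / 1 = -2.208981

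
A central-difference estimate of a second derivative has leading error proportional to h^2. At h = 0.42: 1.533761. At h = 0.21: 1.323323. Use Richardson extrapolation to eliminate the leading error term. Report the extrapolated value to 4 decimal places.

1.2532

Extrapolated value = (4·A(h/2) − A(h)) / (4 − 1)
= (4·1.323323 − 1.533761) / 3
= 3.759531 / 3 = 1.253177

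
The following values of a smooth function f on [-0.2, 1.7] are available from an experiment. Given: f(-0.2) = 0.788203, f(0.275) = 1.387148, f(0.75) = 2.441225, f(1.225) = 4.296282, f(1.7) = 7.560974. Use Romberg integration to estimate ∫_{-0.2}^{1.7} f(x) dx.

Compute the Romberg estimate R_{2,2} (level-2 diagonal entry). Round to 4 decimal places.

5.6917

R_{0,0} (trapezoid, 1 panel, h=1.9000): 7.931718
R_{1,0} (trapezoid, 2 panels, h=0.9500): 6.285023
R_{2,0} (trapezoid, 4 panels, h=0.4750): 5.842141
R_{1,1} = 6.285023 + (6.285023 − 7.931718)/3 = 5.736125
R_{2,1} = 5.842141 + (5.842141 − 6.285023)/3 = 5.694514
R_{2,2} = 5.694514 + (5.694514 − 5.736125)/15 = 5.691740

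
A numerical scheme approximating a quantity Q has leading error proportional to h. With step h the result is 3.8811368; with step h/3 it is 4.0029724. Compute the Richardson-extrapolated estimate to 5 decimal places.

The leading error scales as h; refining by a factor of 3 reduces it by 3^1 = 3.
Extrapolated value = (3·A(h/3) − A(h)) / (3 − 1)
= (3·4.0029724 − 3.8811368) / 2
= 8.1277804 / 2 = 4.0638902

4.06389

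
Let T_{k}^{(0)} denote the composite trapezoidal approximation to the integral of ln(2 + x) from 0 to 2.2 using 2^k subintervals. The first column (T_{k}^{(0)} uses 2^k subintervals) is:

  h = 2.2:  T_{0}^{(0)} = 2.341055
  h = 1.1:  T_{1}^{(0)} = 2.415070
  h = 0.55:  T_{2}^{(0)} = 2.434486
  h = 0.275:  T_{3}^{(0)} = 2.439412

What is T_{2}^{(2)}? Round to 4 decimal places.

T_{1}^{(1)} = (4·2.415070 − 2.341055) / 3 = 2.439742
T_{2}^{(1)} = 2.434486 + (2.434486 − 2.415070)/3 = 2.440958
T_{2}^{(2)} = (16·2.440958 − 2.439742) / 15 = 2.441039

2.4410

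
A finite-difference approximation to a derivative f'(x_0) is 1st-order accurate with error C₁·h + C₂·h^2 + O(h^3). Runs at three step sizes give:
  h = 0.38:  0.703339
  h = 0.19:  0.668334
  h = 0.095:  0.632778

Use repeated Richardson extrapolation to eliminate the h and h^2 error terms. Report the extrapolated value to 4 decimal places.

0.5852

First eliminate the h term (factor 2^1 = 2):
  B₁ = (2·0.668334 − 0.703339)/1 = 0.633329
  B₂ = (2·0.632778 − 0.668334)/1 = 0.597222
Then eliminate the h^2 term (factor 2^2 = 4):
  (4·0.597222 − 0.633329)/3 = 0.585186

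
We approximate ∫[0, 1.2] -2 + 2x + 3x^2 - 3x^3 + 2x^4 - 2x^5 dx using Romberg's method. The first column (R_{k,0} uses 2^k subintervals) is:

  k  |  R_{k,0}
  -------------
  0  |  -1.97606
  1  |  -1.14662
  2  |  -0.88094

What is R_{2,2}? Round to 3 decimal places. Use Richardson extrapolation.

Richardson extrapolation on the trapezoidal column (denominator 4−1=3):
R_{1,1} = (4·(-1.14662) − (-1.97606)) / 3 = -0.87014
R_{2,1} = (4·(-0.88094) − (-1.14662)) / 3 = -0.79238
R_{2,2} = (16·(-0.79238) − (-0.87014)) / 15 = -0.78720

-0.787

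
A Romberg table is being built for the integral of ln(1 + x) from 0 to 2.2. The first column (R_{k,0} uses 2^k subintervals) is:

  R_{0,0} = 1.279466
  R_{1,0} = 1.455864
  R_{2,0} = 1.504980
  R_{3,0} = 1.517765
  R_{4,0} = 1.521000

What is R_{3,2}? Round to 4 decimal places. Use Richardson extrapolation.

1.5221

Richardson extrapolation on the trapezoidal column (denominator 4−1=3):
R_{2,1} = 1.504980 + (1.504980 − 1.455864)/3 = 1.521352
R_{3,1} = 1.517765 + (1.517765 − 1.504980)/3 = 1.522027
R_{3,2} = (16·1.522027 − 1.521352) / 15 = 1.522072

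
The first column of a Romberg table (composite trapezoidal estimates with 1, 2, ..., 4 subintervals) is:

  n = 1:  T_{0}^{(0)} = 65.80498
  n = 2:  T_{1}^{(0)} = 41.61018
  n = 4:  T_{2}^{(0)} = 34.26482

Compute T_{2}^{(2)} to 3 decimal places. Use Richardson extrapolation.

Richardson extrapolation on the trapezoidal column (denominator 4−1=3):
T_{1}^{(1)} = 41.61018 + (41.61018 − 65.80498)/3 = 33.54525
T_{2}^{(1)} = (4·34.26482 − 41.61018) / 3 = 31.81637
T_{2}^{(2)} = 31.81637 + (31.81637 − 33.54525)/15 = 31.70111

31.701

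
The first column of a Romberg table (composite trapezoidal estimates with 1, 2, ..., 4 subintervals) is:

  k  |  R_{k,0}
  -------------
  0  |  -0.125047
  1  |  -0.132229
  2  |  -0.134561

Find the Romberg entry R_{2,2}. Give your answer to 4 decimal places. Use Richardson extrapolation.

-0.1354

R_{1,1} = (4·(-0.132229) − (-0.125047)) / 3 = -0.134623
R_{2,1} = -0.134561 + (-0.134561 − (-0.132229))/3 = -0.135338
R_{2,2} = -0.135338 + (-0.135338 − (-0.134623))/15 = -0.135386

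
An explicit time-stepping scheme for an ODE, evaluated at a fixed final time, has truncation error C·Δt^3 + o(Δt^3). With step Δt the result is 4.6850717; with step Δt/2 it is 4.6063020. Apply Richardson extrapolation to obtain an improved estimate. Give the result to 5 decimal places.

The leading error scales as Δt^3; refining by a factor of 2 reduces it by 2^3 = 8.
Extrapolated value = (8·A(Δt/2) − A(Δt)) / (8 − 1)
= (8·4.6063020 − 4.6850717) / 7
= 32.1653443 / 7 = 4.5950492

4.59505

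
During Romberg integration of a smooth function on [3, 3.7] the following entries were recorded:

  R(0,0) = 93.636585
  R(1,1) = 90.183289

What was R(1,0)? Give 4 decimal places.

From R(1,1) = (4·R(1,0) − R(0,0))/3, solve for R(1,0):
4·R(1,0) = 3·90.183289 + 93.636585 = 364.186452
R(1,0) = 91.046613

91.0466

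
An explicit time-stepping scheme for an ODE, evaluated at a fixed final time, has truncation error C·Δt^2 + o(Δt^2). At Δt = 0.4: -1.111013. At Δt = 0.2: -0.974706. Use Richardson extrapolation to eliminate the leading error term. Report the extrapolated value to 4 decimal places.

The leading error scales as Δt^2; refining by a factor of 2 reduces it by 2^2 = 4.
Extrapolated value = (4·A(Δt/2) − A(Δt)) / (4 − 1)
= (4·(-0.974706) − (-1.111013)) / 3
= -2.787811 / 3 = -0.929270

-0.9293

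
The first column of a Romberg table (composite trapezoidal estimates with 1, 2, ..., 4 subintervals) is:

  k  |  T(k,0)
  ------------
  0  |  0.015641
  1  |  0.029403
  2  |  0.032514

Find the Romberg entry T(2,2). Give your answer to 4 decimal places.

Richardson extrapolation on the trapezoidal column (denominator 4−1=3):
T(1,1) = (4·0.029403 − 0.015641) / 3 = 0.033990
T(2,1) = (4·0.032514 − 0.029403) / 3 = 0.033551
T(2,2) = (16·0.033551 − 0.033990) / 15 = 0.033522
(Column j=1 coincides with Simpson's rule on the same nodes.)

0.0335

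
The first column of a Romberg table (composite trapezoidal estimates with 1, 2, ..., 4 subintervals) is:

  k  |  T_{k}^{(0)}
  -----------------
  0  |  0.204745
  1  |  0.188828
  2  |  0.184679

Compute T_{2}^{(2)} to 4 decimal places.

0.1833

T_{1}^{(1)} = (4·0.188828 − 0.204745) / 3 = 0.183522
T_{2}^{(1)} = 0.184679 + (0.184679 − 0.188828)/3 = 0.183296
T_{2}^{(2)} = 0.183296 + (0.183296 − 0.183522)/15 = 0.183281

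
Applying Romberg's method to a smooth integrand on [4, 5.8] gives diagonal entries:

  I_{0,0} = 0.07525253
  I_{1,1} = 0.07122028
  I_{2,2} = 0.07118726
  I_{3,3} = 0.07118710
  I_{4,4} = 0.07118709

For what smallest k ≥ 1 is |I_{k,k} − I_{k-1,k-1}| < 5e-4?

|I_{1,1} − I_{0,0}| = 0.00403225 ≥ 5e-4
|I_{2,2} − I_{1,1}| = 0.00003302 < 5e-4

k = 2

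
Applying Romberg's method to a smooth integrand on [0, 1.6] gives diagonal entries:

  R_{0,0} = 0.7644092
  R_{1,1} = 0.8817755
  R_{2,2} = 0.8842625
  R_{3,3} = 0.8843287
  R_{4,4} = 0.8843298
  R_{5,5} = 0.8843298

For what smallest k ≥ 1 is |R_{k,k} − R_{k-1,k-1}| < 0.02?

|R_{1,1} − R_{0,0}| = 0.1173663 ≥ 0.02
|R_{2,2} − R_{1,1}| = 0.0024870 < 0.02

k = 2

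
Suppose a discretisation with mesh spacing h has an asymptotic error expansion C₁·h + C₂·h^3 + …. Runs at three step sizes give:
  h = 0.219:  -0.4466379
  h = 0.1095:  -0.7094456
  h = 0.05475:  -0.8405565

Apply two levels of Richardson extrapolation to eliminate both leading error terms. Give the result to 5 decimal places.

First eliminate the h term (factor 2^1 = 2):
  B₁ = (2·(-0.7094456) − (-0.4466379))/1 = -0.9722533
  B₂ = (2·(-0.8405565) − (-0.7094456))/1 = -0.9716674
Then eliminate the h^3 term (factor 2^3 = 8):
  (8·(-0.9716674) − (-0.9722533))/7 = -0.9715837

-0.97158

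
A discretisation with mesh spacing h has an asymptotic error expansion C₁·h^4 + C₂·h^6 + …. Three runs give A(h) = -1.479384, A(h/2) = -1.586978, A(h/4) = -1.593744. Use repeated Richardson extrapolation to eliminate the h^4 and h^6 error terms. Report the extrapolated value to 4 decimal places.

-1.5942

First eliminate the h^4 term (factor 2^4 = 16):
  B₁ = (16·(-1.586978) − (-1.479384))/15 = -1.594151
  B₂ = (16·(-1.593744) − (-1.586978))/15 = -1.594195
Then eliminate the h^6 term (factor 2^6 = 64):
  (64·(-1.594195) − (-1.594151))/63 = -1.594196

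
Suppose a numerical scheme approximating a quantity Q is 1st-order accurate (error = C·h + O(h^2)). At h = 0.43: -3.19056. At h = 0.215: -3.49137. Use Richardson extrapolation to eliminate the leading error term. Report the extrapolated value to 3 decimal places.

The leading error scales as h; refining by a factor of 2 reduces it by 2^1 = 2.
Extrapolated value = (2·A(h/2) − A(h)) / (2 − 1)
= (2·(-3.49137) − (-3.19056)) / 1
= -3.79218 / 1 = -3.79218

-3.792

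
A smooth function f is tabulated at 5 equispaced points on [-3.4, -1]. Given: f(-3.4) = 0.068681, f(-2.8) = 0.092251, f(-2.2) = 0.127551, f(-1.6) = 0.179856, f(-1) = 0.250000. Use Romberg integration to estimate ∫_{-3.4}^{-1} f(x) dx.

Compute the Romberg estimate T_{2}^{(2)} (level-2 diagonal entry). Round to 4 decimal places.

T_{0}^{(0)} (trapezoid, 1 panel, h=2.4000): 0.382417
T_{1}^{(0)} (trapezoid, 2 panels, h=1.2000): 0.344270
T_{2}^{(0)} (trapezoid, 4 panels, h=0.6000): 0.335399
T_{1}^{(1)} = 0.344270 + (0.344270 − 0.382417)/3 = 0.331554
T_{2}^{(1)} = 0.335399 + (0.335399 − 0.344270)/3 = 0.332442
T_{2}^{(2)} = 0.332442 + (0.332442 − 0.331554)/15 = 0.332501

0.3325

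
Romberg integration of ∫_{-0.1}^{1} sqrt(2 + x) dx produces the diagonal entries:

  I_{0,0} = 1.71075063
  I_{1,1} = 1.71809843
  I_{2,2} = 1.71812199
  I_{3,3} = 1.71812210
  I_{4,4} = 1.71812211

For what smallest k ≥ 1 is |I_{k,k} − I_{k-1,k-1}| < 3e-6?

k = 3

|I_{1,1} − I_{0,0}| = 0.00734780 ≥ 3e-6
|I_{2,2} − I_{1,1}| = 0.00002356 ≥ 3e-6
|I_{3,3} − I_{2,2}| = 0.00000011 < 3e-6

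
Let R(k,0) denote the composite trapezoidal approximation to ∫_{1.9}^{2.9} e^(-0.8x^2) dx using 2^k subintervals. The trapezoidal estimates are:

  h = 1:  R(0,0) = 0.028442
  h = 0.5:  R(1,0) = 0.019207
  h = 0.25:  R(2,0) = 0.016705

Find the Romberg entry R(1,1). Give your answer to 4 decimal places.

Richardson extrapolation on the trapezoidal column (denominator 4−1=3):
R(1,1) = 0.019207 + (0.019207 − 0.028442)/3 = 0.016129

0.0161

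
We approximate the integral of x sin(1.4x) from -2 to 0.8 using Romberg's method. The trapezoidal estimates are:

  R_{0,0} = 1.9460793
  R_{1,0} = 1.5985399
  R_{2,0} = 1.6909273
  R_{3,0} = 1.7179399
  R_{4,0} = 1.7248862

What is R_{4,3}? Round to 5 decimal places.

1.72722

Richardson extrapolation on the trapezoidal column (denominator 4−1=3):
R_{2,1} = 1.6909273 + (1.6909273 − 1.5985399)/3 = 1.7217231
R_{3,1} = 1.7179399 + (1.7179399 − 1.6909273)/3 = 1.7269441
R_{4,1} = 1.7248862 + (1.7248862 − 1.7179399)/3 = 1.7272016
R_{3,2} = 1.7269441 + (1.7269441 − 1.7217231)/15 = 1.7272922
R_{4,2} = 1.7272016 + (1.7272016 − 1.7269441)/15 = 1.7272188
R_{4,3} = (64·1.7272188 − 1.7272922) / 63 = 1.7272176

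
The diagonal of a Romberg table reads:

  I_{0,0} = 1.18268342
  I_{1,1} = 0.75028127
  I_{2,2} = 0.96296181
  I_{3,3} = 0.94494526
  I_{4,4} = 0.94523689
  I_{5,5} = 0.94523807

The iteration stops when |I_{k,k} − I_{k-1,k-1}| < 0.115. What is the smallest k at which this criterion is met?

|I_{1,1} − I_{0,0}| = 0.43240215 ≥ 0.115
|I_{2,2} − I_{1,1}| = 0.21268054 ≥ 0.115
|I_{3,3} − I_{2,2}| = 0.01801655 < 0.115

k = 3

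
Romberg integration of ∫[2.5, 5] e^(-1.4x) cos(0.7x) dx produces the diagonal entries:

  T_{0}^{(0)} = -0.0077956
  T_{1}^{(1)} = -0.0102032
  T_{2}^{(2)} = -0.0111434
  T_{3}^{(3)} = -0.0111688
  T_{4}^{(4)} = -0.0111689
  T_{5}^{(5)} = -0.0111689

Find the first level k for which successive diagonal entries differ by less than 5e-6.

|T_{1}^{(1)} − T_{0}^{(0)}| = 0.0024076 ≥ 5e-6
|T_{2}^{(2)} − T_{1}^{(1)}| = 0.0009402 ≥ 5e-6
|T_{3}^{(3)} − T_{2}^{(2)}| = 0.0000254 ≥ 5e-6
|T_{4}^{(4)} − T_{3}^{(3)}| = 0.0000001 < 5e-6

k = 4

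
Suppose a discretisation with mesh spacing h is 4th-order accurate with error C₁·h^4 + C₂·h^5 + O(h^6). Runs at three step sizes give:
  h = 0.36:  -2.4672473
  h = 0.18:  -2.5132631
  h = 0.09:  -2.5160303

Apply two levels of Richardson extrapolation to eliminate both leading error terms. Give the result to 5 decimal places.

-2.51621

First eliminate the h^4 term (factor 2^4 = 16):
  B₁ = (16·(-2.5132631) − (-2.4672473))/15 = -2.5163308
  B₂ = (16·(-2.5160303) − (-2.5132631))/15 = -2.5162148
Then eliminate the h^5 term (factor 2^5 = 32):
  (32·(-2.5162148) − (-2.5163308))/31 = -2.5162111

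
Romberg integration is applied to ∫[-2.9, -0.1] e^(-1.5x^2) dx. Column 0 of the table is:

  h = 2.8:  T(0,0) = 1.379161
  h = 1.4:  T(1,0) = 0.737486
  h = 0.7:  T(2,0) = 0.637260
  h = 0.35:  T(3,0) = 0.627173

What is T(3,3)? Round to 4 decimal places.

Richardson extrapolation on the trapezoidal column (denominator 4−1=3):
T(1,1) = (4·0.737486 − 1.379161) / 3 = 0.523594
T(2,1) = (4·0.637260 − 0.737486) / 3 = 0.603851
T(3,1) = (4·0.627173 − 0.637260) / 3 = 0.623811
T(2,2) = (16·0.603851 − 0.523594) / 15 = 0.609201
T(3,2) = (16·0.623811 − 0.603851) / 15 = 0.625142
T(3,3) = (64·0.625142 − 0.609201) / 63 = 0.625395
(Column j=1 coincides with Simpson's rule on the same nodes.)

0.6254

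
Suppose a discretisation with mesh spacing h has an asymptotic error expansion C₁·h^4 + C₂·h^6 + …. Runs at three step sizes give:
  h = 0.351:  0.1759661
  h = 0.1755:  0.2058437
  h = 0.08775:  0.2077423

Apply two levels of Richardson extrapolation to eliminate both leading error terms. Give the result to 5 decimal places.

First eliminate the h^4 term (factor 2^4 = 16):
  B₁ = (16·0.2058437 − 0.1759661)/15 = 0.2078355
  B₂ = (16·0.2077423 − 0.2058437)/15 = 0.2078689
Then eliminate the h^6 term (factor 2^6 = 64):
  (64·0.2078689 − 0.2078355)/63 = 0.2078694

0.20787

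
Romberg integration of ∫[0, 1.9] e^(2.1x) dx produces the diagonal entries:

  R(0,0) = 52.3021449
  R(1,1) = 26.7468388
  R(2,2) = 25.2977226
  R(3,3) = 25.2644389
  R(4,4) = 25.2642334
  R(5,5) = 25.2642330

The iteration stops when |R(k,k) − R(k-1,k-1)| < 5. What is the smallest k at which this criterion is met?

|R(1,1) − R(0,0)| = 25.5553061 ≥ 5
|R(2,2) − R(1,1)| = 1.4491162 < 5

k = 2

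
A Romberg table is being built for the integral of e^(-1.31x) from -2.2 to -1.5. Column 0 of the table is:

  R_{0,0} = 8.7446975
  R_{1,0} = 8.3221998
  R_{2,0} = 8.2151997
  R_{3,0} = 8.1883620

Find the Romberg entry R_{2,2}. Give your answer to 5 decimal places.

Richardson extrapolation on the trapezoidal column (denominator 4−1=3):
R_{1,1} = 8.3221998 + (8.3221998 − 8.7446975)/3 = 8.1813672
R_{2,1} = (4·8.2151997 − 8.3221998) / 3 = 8.1795330
R_{2,2} = (16·8.1795330 − 8.1813672) / 15 = 8.1794107

8.17941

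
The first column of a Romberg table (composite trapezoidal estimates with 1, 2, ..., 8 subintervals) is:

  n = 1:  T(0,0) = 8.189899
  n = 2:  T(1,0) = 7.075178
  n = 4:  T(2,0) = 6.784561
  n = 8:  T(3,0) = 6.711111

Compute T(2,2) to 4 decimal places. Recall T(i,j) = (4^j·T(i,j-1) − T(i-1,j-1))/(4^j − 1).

T(1,1) = (4·7.075178 − 8.189899) / 3 = 6.703604
T(2,1) = 6.784561 + (6.784561 − 7.075178)/3 = 6.687689
T(2,2) = 6.687689 + (6.687689 − 6.703604)/15 = 6.686628

6.6866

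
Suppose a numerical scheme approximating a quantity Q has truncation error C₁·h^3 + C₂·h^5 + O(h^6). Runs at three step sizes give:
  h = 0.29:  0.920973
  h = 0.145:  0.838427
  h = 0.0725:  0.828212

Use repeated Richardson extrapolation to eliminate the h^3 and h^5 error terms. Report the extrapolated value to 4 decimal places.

0.8268

First eliminate the h^3 term (factor 2^3 = 8):
  B₁ = (8·0.838427 − 0.920973)/7 = 0.826635
  B₂ = (8·0.828212 − 0.838427)/7 = 0.826753
Then eliminate the h^5 term (factor 2^5 = 32):
  (32·0.826753 − 0.826635)/31 = 0.826757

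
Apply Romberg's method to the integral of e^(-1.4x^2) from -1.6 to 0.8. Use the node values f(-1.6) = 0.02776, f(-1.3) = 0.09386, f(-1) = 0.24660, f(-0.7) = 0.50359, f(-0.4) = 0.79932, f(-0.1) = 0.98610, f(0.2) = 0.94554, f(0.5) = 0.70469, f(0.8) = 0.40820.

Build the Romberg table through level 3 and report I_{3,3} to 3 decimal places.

1.357

I_{0,0} (trapezoid, 1 panel, h=2.4000): 0.52315
I_{1,0} (trapezoid, 2 panels, h=1.2000): 1.22076
I_{2,0} (trapezoid, 4 panels, h=0.6000): 1.32566
I_{3,0} (trapezoid, 8 panels, h=0.3000): 1.34930
I_{1,1} = 1.22076 + (1.22076 − 0.52315)/3 = 1.45330
I_{2,1} = 1.32566 + (1.32566 − 1.22076)/3 = 1.36063
I_{3,1} = 1.34930 + (1.34930 − 1.32566)/3 = 1.35718
I_{2,2} = 1.36063 + (1.36063 − 1.45330)/15 = 1.35445
I_{3,2} = 1.35718 + (1.35718 − 1.36063)/15 = 1.35695
I_{3,3} = 1.35695 + (1.35695 − 1.35445)/63 = 1.35699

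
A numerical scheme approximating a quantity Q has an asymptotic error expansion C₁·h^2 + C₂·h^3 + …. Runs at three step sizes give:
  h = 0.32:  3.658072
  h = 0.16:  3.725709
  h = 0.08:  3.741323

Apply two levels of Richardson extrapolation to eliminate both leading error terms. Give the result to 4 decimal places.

First eliminate the h^2 term (factor 2^2 = 4):
  B₁ = (4·3.725709 − 3.658072)/3 = 3.748255
  B₂ = (4·3.741323 − 3.725709)/3 = 3.746528
Then eliminate the h^3 term (factor 2^3 = 8):
  (8·3.746528 − 3.748255)/7 = 3.746281

3.7463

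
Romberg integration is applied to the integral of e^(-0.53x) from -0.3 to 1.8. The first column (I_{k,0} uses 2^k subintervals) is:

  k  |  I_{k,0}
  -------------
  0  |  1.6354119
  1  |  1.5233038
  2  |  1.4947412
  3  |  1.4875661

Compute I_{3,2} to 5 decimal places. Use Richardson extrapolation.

1.48517

Richardson extrapolation on the trapezoidal column (denominator 4−1=3):
I_{2,1} = 1.4947412 + (1.4947412 − 1.5233038)/3 = 1.4852203
I_{3,1} = (4·1.4875661 − 1.4947412) / 3 = 1.4851744
I_{3,2} = (16·1.4851744 − 1.4852203) / 15 = 1.4851713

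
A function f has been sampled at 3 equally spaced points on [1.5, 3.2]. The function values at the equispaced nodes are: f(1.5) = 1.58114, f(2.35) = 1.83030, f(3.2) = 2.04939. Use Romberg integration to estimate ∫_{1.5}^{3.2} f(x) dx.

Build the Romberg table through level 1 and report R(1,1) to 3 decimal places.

R(0,0) (trapezoid, 1 panel, h=1.7000): 3.08595
R(1,0) (trapezoid, 2 panels, h=0.8500): 3.09873
R(1,1) = 3.09873 + (3.09873 − 3.08595)/3 = 3.10299

3.103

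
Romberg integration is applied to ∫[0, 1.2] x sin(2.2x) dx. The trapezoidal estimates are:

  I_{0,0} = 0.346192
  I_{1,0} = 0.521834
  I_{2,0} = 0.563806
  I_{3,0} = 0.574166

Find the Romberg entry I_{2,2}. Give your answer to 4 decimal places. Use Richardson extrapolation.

0.5776

Richardson extrapolation on the trapezoidal column (denominator 4−1=3):
I_{1,1} = (4·0.521834 − 0.346192) / 3 = 0.580381
I_{2,1} = 0.563806 + (0.563806 − 0.521834)/3 = 0.577797
I_{2,2} = 0.577797 + (0.577797 − 0.580381)/15 = 0.577625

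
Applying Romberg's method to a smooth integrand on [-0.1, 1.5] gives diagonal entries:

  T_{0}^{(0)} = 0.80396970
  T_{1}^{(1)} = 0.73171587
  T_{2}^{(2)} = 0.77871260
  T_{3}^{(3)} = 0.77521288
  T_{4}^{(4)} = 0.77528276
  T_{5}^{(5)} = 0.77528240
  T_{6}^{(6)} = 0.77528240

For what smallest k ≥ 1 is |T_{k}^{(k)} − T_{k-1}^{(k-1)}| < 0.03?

|T_{1}^{(1)} − T_{0}^{(0)}| = 0.07225383 ≥ 0.03
|T_{2}^{(2)} − T_{1}^{(1)}| = 0.04699673 ≥ 0.03
|T_{3}^{(3)} − T_{2}^{(2)}| = 0.00349972 < 0.03

k = 3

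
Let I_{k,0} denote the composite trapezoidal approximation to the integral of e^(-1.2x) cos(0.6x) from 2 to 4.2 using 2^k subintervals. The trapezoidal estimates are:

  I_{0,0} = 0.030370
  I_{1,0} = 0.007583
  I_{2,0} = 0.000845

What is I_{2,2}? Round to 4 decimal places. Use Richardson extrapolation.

-0.0015

I_{1,1} = 0.007583 + (0.007583 − 0.030370)/3 = -0.000013
I_{2,1} = (4·0.000845 − 0.007583) / 3 = -0.001401
I_{2,2} = -0.001401 + (-0.001401 − (-0.000013))/15 = -0.001494
(Column j=1 coincides with Simpson's rule on the same nodes.)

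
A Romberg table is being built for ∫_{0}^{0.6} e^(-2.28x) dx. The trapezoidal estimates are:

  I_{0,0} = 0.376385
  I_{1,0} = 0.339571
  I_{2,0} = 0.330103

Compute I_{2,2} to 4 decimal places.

Richardson extrapolation on the trapezoidal column (denominator 4−1=3):
I_{1,1} = (4·0.339571 − 0.376385) / 3 = 0.327300
I_{2,1} = 0.330103 + (0.330103 − 0.339571)/3 = 0.326947
I_{2,2} = 0.326947 + (0.326947 − 0.327300)/15 = 0.326923

0.3269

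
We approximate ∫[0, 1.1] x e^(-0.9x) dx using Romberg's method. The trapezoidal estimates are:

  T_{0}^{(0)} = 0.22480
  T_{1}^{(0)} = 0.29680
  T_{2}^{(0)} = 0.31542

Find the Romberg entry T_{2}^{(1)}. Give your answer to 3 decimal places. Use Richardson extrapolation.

0.322

Richardson extrapolation on the trapezoidal column (denominator 4−1=3):
T_{2}^{(1)} = (4·0.31542 − 0.29680) / 3 = 0.32163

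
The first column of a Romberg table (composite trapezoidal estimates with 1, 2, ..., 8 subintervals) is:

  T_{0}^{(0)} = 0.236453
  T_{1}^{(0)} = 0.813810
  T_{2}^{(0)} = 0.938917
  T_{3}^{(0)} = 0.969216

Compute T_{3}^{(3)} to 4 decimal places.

0.9792

Richardson extrapolation on the trapezoidal column (denominator 4−1=3):
T_{1}^{(1)} = 0.813810 + (0.813810 − 0.236453)/3 = 1.006262
T_{2}^{(1)} = 0.938917 + (0.938917 − 0.813810)/3 = 0.980619
T_{3}^{(1)} = 0.969216 + (0.969216 − 0.938917)/3 = 0.979316
T_{2}^{(2)} = (16·0.980619 − 1.006262) / 15 = 0.978909
T_{3}^{(2)} = (16·0.979316 − 0.980619) / 15 = 0.979229
T_{3}^{(3)} = (64·0.979229 − 0.978909) / 63 = 0.979234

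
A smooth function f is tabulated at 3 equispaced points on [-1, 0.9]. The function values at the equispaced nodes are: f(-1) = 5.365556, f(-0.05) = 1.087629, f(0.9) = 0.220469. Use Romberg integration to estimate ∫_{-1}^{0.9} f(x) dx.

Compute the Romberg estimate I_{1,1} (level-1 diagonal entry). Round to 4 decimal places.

3.1466

I_{0,0} (trapezoid, 1 panel, h=1.9000): 5.306724
I_{1,0} (trapezoid, 2 panels, h=0.9500): 3.686609
I_{1,1} = 3.686609 + (3.686609 − 5.306724)/3 = 3.146571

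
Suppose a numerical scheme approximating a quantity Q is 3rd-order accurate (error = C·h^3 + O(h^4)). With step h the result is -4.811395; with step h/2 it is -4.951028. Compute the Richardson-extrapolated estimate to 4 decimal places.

-4.9710

Extrapolated value = (8·A(h/2) − A(h)) / (8 − 1)
= (8·(-4.951028) − (-4.811395)) / 7
= -34.796829 / 7 = -4.970976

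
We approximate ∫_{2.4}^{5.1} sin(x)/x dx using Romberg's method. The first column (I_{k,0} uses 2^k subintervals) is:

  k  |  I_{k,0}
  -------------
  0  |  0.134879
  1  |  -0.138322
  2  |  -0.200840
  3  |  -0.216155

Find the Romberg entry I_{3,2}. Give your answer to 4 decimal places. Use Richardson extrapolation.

-0.2212

Richardson extrapolation on the trapezoidal column (denominator 4−1=3):
I_{2,1} = (4·(-0.200840) − (-0.138322)) / 3 = -0.221679
I_{3,1} = -0.216155 + (-0.216155 − (-0.200840))/3 = -0.221260
I_{3,2} = (16·(-0.221260) − (-0.221679)) / 15 = -0.221232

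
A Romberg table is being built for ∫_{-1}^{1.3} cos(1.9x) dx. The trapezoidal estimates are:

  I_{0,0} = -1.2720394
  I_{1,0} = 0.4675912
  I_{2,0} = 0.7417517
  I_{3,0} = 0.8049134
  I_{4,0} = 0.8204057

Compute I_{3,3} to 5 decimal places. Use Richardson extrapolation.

0.82559

I_{1,1} = (4·0.4675912 − (-1.2720394)) / 3 = 1.0474681
I_{2,1} = 0.7417517 + (0.7417517 − 0.4675912)/3 = 0.8331385
I_{3,1} = 0.8049134 + (0.8049134 − 0.7417517)/3 = 0.8259673
I_{2,2} = 0.8331385 + (0.8331385 − 1.0474681)/15 = 0.8188499
I_{3,2} = (16·0.8259673 − 0.8331385) / 15 = 0.8254892
I_{3,3} = (64·0.8254892 − 0.8188499) / 63 = 0.8255946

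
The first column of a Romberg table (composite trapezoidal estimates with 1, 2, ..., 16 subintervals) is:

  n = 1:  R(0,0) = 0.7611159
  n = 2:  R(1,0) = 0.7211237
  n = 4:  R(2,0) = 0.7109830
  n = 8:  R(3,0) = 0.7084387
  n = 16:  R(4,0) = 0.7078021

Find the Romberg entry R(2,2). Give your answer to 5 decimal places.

0.70759

Richardson extrapolation on the trapezoidal column (denominator 4−1=3):
R(1,1) = 0.7211237 + (0.7211237 − 0.7611159)/3 = 0.7077930
R(2,1) = (4·0.7109830 − 0.7211237) / 3 = 0.7076028
R(2,2) = 0.7076028 + (0.7076028 − 0.7077930)/15 = 0.7075901
(Column j=1 coincides with Simpson's rule on the same nodes.)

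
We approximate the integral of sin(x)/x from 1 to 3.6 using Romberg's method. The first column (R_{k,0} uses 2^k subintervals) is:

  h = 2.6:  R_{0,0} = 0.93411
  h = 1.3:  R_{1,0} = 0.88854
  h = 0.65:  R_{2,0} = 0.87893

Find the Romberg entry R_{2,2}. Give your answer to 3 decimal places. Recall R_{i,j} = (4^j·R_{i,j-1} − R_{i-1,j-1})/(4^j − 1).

R_{1,1} = 0.88854 + (0.88854 − 0.93411)/3 = 0.87335
R_{2,1} = 0.87893 + (0.87893 − 0.88854)/3 = 0.87573
R_{2,2} = (16·0.87573 − 0.87335) / 15 = 0.87589

0.876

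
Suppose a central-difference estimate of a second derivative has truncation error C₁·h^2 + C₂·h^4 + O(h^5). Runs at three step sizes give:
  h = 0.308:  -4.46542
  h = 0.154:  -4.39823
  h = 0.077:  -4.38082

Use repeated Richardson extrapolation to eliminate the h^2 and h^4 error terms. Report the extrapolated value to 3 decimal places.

-4.375

First eliminate the h^2 term (factor 2^2 = 4):
  B₁ = (4·(-4.39823) − (-4.46542))/3 = -4.37583
  B₂ = (4·(-4.38082) − (-4.39823))/3 = -4.37502
Then eliminate the h^4 term (factor 2^4 = 16):
  (16·(-4.37502) − (-4.37583))/15 = -4.37497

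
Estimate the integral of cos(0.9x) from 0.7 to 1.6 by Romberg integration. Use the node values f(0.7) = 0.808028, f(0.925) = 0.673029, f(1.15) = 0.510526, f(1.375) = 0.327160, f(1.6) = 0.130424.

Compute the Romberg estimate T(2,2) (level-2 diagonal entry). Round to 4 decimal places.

0.4470

T(0,0) (trapezoid, 1 panel, h=0.9000): 0.422303
T(1,0) (trapezoid, 2 panels, h=0.4500): 0.440888
T(2,0) (trapezoid, 4 panels, h=0.2250): 0.445487
T(1,1) = 0.440888 + (0.440888 − 0.422303)/3 = 0.447083
T(2,1) = 0.445487 + (0.445487 − 0.440888)/3 = 0.447020
T(2,2) = 0.447020 + (0.447020 − 0.447083)/15 = 0.447016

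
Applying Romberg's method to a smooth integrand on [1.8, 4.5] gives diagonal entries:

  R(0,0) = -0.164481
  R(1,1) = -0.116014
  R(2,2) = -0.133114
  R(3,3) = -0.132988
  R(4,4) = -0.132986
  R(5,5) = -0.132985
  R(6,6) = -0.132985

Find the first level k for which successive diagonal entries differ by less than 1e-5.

k = 4

|R(1,1) − R(0,0)| = 0.048467 ≥ 1e-5
|R(2,2) − R(1,1)| = 0.017100 ≥ 1e-5
|R(3,3) − R(2,2)| = 0.000126 ≥ 1e-5
|R(4,4) − R(3,3)| = 0.000002 < 1e-5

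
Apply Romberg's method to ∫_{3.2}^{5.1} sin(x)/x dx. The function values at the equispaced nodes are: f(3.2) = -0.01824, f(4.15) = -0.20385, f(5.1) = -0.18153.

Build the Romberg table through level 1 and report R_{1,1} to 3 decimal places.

R_{0,0} (trapezoid, 1 panel, h=1.9000): -0.18978
R_{1,0} (trapezoid, 2 panels, h=0.9500): -0.28855
R_{1,1} = -0.28855 + (-0.28855 − (-0.18978))/3 = -0.32147

-0.321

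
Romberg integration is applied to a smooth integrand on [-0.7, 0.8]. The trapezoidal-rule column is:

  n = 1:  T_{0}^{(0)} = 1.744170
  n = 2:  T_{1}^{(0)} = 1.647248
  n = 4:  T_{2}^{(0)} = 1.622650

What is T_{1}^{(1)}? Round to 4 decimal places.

T_{1}^{(1)} = (4·1.647248 − 1.744170) / 3 = 1.614941

1.6149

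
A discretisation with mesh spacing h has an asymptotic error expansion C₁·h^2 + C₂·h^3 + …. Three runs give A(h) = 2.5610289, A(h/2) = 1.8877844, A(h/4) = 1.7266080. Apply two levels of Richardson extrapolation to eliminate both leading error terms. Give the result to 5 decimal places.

1.67424

First eliminate the h^2 term (factor 2^2 = 4):
  B₁ = (4·1.8877844 − 2.5610289)/3 = 1.6633696
  B₂ = (4·1.7266080 − 1.8877844)/3 = 1.6728825
Then eliminate the h^3 term (factor 2^3 = 8):
  (8·1.6728825 − 1.6633696)/7 = 1.6742415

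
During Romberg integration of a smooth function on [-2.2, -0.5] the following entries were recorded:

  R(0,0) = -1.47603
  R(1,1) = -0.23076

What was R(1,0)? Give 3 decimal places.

From R(1,1) = (4·R(1,0) − R(0,0))/3, solve for R(1,0):
4·R(1,0) = 3·(-0.23076) + (-1.47603) = -2.16831
R(1,0) = -0.54208

-0.542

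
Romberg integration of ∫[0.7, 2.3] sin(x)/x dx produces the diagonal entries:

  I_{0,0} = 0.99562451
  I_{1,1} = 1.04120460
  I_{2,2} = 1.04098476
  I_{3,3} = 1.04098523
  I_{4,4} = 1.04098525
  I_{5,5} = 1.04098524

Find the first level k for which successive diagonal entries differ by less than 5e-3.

k = 2

|I_{1,1} − I_{0,0}| = 0.04558009 ≥ 5e-3
|I_{2,2} − I_{1,1}| = 0.00021984 < 5e-3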